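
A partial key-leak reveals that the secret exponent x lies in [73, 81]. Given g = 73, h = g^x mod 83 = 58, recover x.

81

Compute 73^73 mod 83 = 35, then multiply by 73 repeatedly:
  73^73=35  73^74=65  73^75=14  73^76=26  73^77=72
  73^78=27  73^79=62  73^80=44  73^81=58
Found 58 at exponent 81.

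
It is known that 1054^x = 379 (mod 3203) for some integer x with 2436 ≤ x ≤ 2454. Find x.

2437

Compute 1054^2436 mod 3203 = 441, then multiply by 1054 repeatedly:
  1054^2436=441  1054^2437=379
Found 379 at exponent 2437.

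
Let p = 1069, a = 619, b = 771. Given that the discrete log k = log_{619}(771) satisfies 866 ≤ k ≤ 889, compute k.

Compute 619^866 mod 1069 = 993, then multiply by 619 repeatedly:
  619^866=993  619^867=1061  619^868=393  619^869=604  619^870=795
  619^871=365  619^872=376  619^873=771
Found 771 at exponent 873.

873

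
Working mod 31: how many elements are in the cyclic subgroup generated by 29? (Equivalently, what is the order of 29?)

The order of 29 must divide p − 1 = 30 = 2 · 3 · 5.
Divisors: 1, 2, 3, 5, 6, 10, 15, 30.
Check each in increasing order: 29^1 ≡ 29;  29^2 ≡ 4;  29^3 ≡ 23;  29^5 ≡ 30;  29^6 ≡ 2;  29^10 ≡ 1.
Smallest exponent giving 1 is 10.

10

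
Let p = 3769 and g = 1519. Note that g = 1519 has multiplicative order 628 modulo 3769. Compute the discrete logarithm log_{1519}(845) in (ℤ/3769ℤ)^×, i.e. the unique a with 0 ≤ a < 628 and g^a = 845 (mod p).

Baby-step giant-step with m = ceil(sqrt(628)) = 26.
Baby table (1519^j mod 3769 for j=0..25):
  0:1  1:1519  2:733  3:1572  4:2091  5:2731  6:2489  7:484
  8:241  9:486  10:3279  11:1952  12:2654  13:2365  14:578  15:3574
  16:1546  17:287  18:2518  19:3076  20:2653  21:846  22:3614  23:2002
  24:3224  25:1325
Giant step factor: 1519^(-26) ≡ 130 (mod 3769).
Scan 845·130^i mod 3769 for i = 0, 1, …:
  i=0: 845   i=1: 549   i=2: 3528   i=3: 2591
  i=4: 1389   i=5: 3427   i=6: 768   i=7: 1846
  i=8: 2533   i=9: 1387     …   i=13: 866
  i=14: 3279
Match at i=14, j=10: a = 14·26 + 10 = 374.

374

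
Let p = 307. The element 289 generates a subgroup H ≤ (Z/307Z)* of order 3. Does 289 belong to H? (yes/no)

yes

289 ∈ ⟨289⟩ iff 289^3 ≡ 1 (mod 307), since |⟨289⟩| = 3.
289^3 mod 307 = 1.
Since 1 = 1, 289 lies in the subgroup.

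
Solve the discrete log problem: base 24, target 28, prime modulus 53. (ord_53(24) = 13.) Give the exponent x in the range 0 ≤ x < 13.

Successive powers of 24 modulo 53:
  24^0=1  24^1=24  24^2=46  24^3=44  24^4=49  24^5=10
  24^6=28
So 24^6 ≡ 28 (mod 53), giving x = 6.

6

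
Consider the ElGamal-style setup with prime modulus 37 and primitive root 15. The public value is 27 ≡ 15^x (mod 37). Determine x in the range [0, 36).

6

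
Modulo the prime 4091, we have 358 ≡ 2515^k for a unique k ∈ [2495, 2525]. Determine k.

Compute 2515^2495 mod 4091 = 1267, then multiply by 2515 repeatedly:
  2515^2495=1267  2515^2496=3707  2515^2497=3807  2515^2498=1665  2515^2499=2382
  2515^2500=1506  2515^2501=3415  2515^2502=1716  2515^2503=3826  2515^2504=358
Found 358 at exponent 2504.

2504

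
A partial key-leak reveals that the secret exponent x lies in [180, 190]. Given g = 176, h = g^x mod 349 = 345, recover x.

188

Compute 176^180 mod 349 = 234, then multiply by 176 repeatedly:
  176^180=234  176^181=2  176^182=3  176^183=179  176^184=94
  176^185=141  176^186=37  176^187=230  176^188=345
Found 345 at exponent 188.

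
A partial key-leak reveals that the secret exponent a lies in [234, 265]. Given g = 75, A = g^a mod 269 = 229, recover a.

261

Compute 75^234 mod 269 = 34, then multiply by 75 repeatedly:
  75^234=34  75^235=129  75^236=260  75^237=132  75^238=216
  75^239=60  75^240=196  75^241=174  75^242=138  75^243=128
  75^244=185  75^245=156  75^246=133  75^247=22  75^248=36
  75^249=10  75^250=212  75^251=29  75^252=23  75^253=111
  75^254=255  75^255=26  75^256=67  75^257=183  75^258=6
  75^259=181  75^260=125  75^261=229
Found 229 at exponent 261.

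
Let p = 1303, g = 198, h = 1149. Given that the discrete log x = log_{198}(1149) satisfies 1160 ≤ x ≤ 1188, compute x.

Compute 198^1160 mod 1303 = 1154, then multiply by 198 repeatedly:
  198^1160=1154  198^1161=467  198^1162=1256  198^1163=1118  198^1164=1157
  198^1165=1061  198^1166=295  198^1167=1078  198^1168=1055  198^1169=410
  198^1170=394  198^1171=1135  198^1172=614  198^1173=393  198^1174=937
  198^1175=500  198^1176=1275  198^1177=971  198^1178=717  198^1179=1242
  198^1180=952  198^1181=864  198^1182=379  198^1183=771  198^1184=207
  198^1185=593  198^1186=144  198^1187=1149
Found 1149 at exponent 1187.

1187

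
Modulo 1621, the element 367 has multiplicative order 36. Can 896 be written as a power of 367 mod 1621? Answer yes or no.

no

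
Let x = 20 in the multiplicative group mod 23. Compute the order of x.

22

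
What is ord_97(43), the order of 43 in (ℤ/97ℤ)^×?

24

The order of 43 must divide p − 1 = 96 = 2^5 · 3.
Divisors: 1, 2, 3, 4, 6, 8, 12, 16, 24, 32, 48, 96.
Check each in increasing order: 43^1 ≡ 43;  43^2 ≡ 6;  43^3 ≡ 64;  43^4 ≡ 36;  43^6 ≡ 22;  43^8 ≡ 35;  43^12 ≡ 96;  43^16 ≡ 61;  43^24 ≡ 1.
Smallest exponent giving 1 is 24.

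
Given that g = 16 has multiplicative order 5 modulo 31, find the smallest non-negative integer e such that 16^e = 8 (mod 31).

2

Successive powers of 16 modulo 31:
  16^0=1  16^1=16  16^2=8
So 16^2 ≡ 8 (mod 31), giving e = 2.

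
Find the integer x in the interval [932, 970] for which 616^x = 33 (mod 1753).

Compute 616^932 mod 1753 = 974, then multiply by 616 repeatedly:
  616^932=974  616^933=458  616^934=1648  616^935=181  616^936=1057
  616^937=749  616^938=345  616^939=407  616^940=33
Found 33 at exponent 940.

940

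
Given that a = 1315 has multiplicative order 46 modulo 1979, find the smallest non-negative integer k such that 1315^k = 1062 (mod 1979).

43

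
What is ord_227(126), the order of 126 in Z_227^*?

226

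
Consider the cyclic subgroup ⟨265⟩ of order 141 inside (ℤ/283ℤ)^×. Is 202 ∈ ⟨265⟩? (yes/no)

no

202 ∈ ⟨265⟩ iff 202^141 ≡ 1 (mod 283), since |⟨265⟩| = 141.
202^141 mod 283 = 282.
Since 282 ≠ 1, 202 does not lie in the subgroup.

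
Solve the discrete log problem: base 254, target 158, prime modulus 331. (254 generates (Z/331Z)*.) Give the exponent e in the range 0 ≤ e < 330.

Baby-step giant-step with m = ceil(sqrt(330)) = 19.
Baby table (254^j mod 331 for j=0..18):
  0:1  1:254  2:302  3:247  4:179  5:119  6:105  7:190
  8:265  9:117  10:259  11:248  12:102  13:90  14:21  15:38
  16:53  17:222  18:118
Giant step factor: 254^(-19) ≡ 311 (mod 331).
Scan 158·311^i mod 331 for i = 0, 1, …:
  i=0: 158   i=1: 150   i=2: 310   i=3: 89
  i=4: 206   i=5: 183   i=6: 312   i=7: 49
  i=8: 13   i=9: 71   i=10: 235   i=11: 265
Match at i=11, j=8: e = 11·19 + 8 = 217.

217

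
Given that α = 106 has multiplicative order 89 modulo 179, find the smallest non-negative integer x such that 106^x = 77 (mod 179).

38

Baby-step giant-step with m = ceil(sqrt(89)) = 10.
Baby table (106^j mod 179 for j=0..9):
  0:1  1:106  2:138  3:129  4:70  5:81  6:173  7:80
  8:67  9:121
Giant step factor: 106^(-10) ≡ 153 (mod 179).
Scan 77·153^i mod 179 for i = 0, 1, …:
  i=0: 77   i=1: 146   i=2: 142   i=3: 67
Match at i=3, j=8: x = 3·10 + 8 = 38.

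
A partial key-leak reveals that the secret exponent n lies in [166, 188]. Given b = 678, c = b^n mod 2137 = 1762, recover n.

185

Compute 678^166 mod 2137 = 1093, then multiply by 678 repeatedly:
  678^166=1093  678^167=1652  678^168=268  678^169=59  678^170=1536
  678^171=689  678^172=1276  678^173=1780  678^174=1572  678^175=1590
  678^176=972  678^177=820  678^178=340  678^179=1861  678^180=928
  678^181=906  678^182=949  678^183=185  678^184=1484  678^185=1762
Found 1762 at exponent 185.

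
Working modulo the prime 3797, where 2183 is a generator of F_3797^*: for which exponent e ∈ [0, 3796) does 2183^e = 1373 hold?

369

Baby-step giant-step with m = ceil(sqrt(3796)) = 62.
Baby table (2183^j mod 3797 for j=0..61):
  0:1  1:2183  2:254  3:120  4:3764  5:104  6:3009  7:3634
  8:1089  9:365  10:3222  11:1582  12:2033  13:3143  14:3787  15:952
  16:1257  17:2597  18:330  19:2757  20:286  21:1630  22:501  23:147
  24:1953  25:3165  26:2452  27:2743  28:100  29:1871  30:2618  31:609
  32:497  33:2806  34:937  35:2685  36:2584  37:2327  38:3252  39:2523
  40:2059  41:2946  42:2797  43:275  44:399  45:1504  46:2624  47:2316
  48:2021  49:3526  50:739  51:3309  52:1653  53:1349  54:2192  55:916
  56:2406  57:1047  58:3604  59:148  60:339  61:3419
Giant step factor: 2183^(-62) ≡ 2272 (mod 3797).
Scan 1373·2272^i mod 3797 for i = 0, 1, …:
  i=0: 1373   i=1: 2119   i=2: 3569   i=3: 2173
  i=4: 956   i=5: 148
Match at i=5, j=59: e = 5·62 + 59 = 369.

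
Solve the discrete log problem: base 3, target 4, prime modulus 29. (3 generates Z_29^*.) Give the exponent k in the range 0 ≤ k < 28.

6

Successive powers of 3 modulo 29:
  3^0=1  3^1=3  3^2=9  3^3=27  3^4=23  3^5=11
  3^6=4
So 3^6 ≡ 4 (mod 29), giving k = 6.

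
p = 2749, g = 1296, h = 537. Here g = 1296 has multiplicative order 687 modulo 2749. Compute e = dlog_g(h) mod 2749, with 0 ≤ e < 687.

63

Baby-step giant-step with m = ceil(sqrt(687)) = 27.
Baby table (1296^j mod 2749 for j=0..26):
  0:1  1:1296  2:2726  3:431  4:529  5:1083  6:1578  7:2581
  8:2192  9:1115  10:1815  11:1845  12:2239  13:1549  14:734  15:110
  16:2361  17:219  18:677  19:461  20:923  21:393  22:763  23:1957
  24:1694  25:1722  26:2273
Giant step factor: 1296^(-27) ≡ 2722 (mod 2749).
Scan 537·2722^i mod 2749 for i = 0, 1, …:
  i=0: 537   i=1: 1995   i=2: 1115
Match at i=2, j=9: e = 2·27 + 9 = 63.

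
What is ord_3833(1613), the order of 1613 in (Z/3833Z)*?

3832

The order of 1613 must divide p − 1 = 3832 = 2^3 · 479.
Divisors: 1, 2, 4, 8, 479, 958, 1916, 3832.
Check each in increasing order: 1613^1 ≡ 1613;  1613^2 ≡ 2995;  1613^4 ≡ 805;  1613^8 ≡ 248;  1613^479 ≡ 19;  1613^958 ≡ 361;  1613^1916 ≡ 3832;  1613^3832 ≡ 1.
Smallest exponent giving 1 is 3832.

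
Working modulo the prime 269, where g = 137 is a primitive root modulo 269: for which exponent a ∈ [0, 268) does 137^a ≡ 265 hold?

112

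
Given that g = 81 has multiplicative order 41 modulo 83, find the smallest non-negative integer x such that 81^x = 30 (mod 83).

Successive powers of 81 modulo 83:
  81^0=1  81^1=81  81^2=4  81^3=75  81^4=16  81^5=51
  81^6=64  81^7=38  81^8=7  81^9=69  81^10=28  81^11=27
  81^12=29  81^13=25  81^14=33  81^15=17  81^16=49  81^17=68
  81^18=30
So 81^18 ≡ 30 (mod 83), giving x = 18.

18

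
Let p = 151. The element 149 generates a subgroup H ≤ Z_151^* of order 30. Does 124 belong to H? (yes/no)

no

124 ∈ ⟨149⟩ iff 124^30 ≡ 1 (mod 151), since |⟨149⟩| = 30.
124^30 mod 151 = 19.
Since 19 ≠ 1, 124 does not lie in the subgroup.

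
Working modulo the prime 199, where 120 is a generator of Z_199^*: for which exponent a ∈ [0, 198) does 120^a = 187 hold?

96

Baby-step giant-step with m = ceil(sqrt(198)) = 15.
Baby table (120^j mod 199 for j=0..14):
  0:1  1:120  2:72  3:83  4:10  5:6  6:123  7:34
  8:100  9:60  10:36  11:141  12:5  13:3  14:161
Giant step factor: 120^(-15) ≡ 82 (mod 199).
Scan 187·82^i mod 199 for i = 0, 1, …:
  i=0: 187   i=1: 11   i=2: 106   i=3: 135
  i=4: 125   i=5: 101   i=6: 123
Match at i=6, j=6: a = 6·15 + 6 = 96.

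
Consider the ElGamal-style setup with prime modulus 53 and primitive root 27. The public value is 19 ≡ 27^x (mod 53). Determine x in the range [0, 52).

15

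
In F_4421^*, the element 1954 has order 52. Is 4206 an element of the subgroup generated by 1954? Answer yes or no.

no

4206 ∈ ⟨1954⟩ iff 4206^52 ≡ 1 (mod 4421), since |⟨1954⟩| = 52.
4206^52 mod 4421 = 150.
Since 150 ≠ 1, 4206 does not lie in the subgroup.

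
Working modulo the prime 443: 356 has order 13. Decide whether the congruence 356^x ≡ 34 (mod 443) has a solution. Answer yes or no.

⟨356⟩ has order 13; its elements mod 443 are {1, 35, 38, 56, 115, 184, 188, 238, 339, 347, 356, 378, 383}.
34 is not in this set.

no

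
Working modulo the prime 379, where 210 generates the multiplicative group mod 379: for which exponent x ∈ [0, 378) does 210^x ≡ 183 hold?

111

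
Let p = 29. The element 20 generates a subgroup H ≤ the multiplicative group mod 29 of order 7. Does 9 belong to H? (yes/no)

no

⟨20⟩ has order 7; its elements mod 29 are {1, 7, 16, 20, 23, 24, 25}.
9 is not in this set.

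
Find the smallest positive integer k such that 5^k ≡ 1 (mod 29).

14

The order of 5 must divide p − 1 = 28 = 2^2 · 7.
Divisors: 1, 2, 4, 7, 14, 28.
Check each in increasing order: 5^1 ≡ 5;  5^2 ≡ 25;  5^4 ≡ 16;  5^7 ≡ 28;  5^14 ≡ 1.
Smallest exponent giving 1 is 14.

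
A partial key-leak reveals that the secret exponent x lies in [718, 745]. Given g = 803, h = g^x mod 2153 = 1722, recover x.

731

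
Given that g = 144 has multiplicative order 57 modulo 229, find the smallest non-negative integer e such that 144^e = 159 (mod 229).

Baby-step giant-step with m = ceil(sqrt(57)) = 8.
Baby table (144^j mod 229 for j=0..7):
  0:1  1:144  2:126  3:53  4:75  5:37  6:61  7:82
Giant step factor: 144^(-8) ≡ 158 (mod 229).
Scan 159·158^i mod 229 for i = 0, 1, …:
  i=0: 159   i=1: 161   i=2: 19   i=3: 25
  i=4: 57   i=5: 75
Match at i=5, j=4: e = 5·8 + 4 = 44.

44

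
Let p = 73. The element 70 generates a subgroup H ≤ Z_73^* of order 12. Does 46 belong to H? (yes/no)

⟨70⟩ has order 12; its elements mod 73 are {1, 3, 8, 9, 24, 27, 46, 49, 64, 65, 70, 72}.
46 is in this set.

yes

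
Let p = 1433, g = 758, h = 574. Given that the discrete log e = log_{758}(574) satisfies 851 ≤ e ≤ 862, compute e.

853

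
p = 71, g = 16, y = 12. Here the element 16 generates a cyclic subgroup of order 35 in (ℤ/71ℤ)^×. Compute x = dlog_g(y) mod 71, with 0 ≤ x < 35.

22

Successive powers of 16 modulo 71:
  16^0=1  16^1=16  16^2=43  16^3=49  16^4=3  16^5=48
  16^6=58  16^7=5  16^8=9  16^9=2  16^10=32  16^11=15
  16^12=27  16^13=6  16^14=25  16^15=45  16^16=10  16^17=18
  16^18=4  16^19=64  16^20=30  16^21=54  16^22=12
So 16^22 ≡ 12 (mod 71), giving x = 22.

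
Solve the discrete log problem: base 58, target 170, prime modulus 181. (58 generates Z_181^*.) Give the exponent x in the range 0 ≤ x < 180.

Baby-step giant-step with m = ceil(sqrt(180)) = 14.
Baby table (58^j mod 181 for j=0..13):
  0:1  1:58  2:106  3:175  4:14  5:88  6:36  7:97
  8:15  9:146  10:142  11:91  12:29  13:53
Giant step factor: 58^(-14) ≡ 60 (mod 181).
Scan 170·60^i mod 181 for i = 0, 1, …:
  i=0: 170   i=1: 64   i=2: 39   i=3: 168
  i=4: 125   i=5: 79   i=6: 34   i=7: 49
  i=8: 44   i=9: 106
Match at i=9, j=2: x = 9·14 + 2 = 128.

128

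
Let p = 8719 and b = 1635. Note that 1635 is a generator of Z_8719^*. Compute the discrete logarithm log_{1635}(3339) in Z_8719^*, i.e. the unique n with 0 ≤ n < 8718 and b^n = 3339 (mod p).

1610

Baby-step giant-step with m = ceil(sqrt(8718)) = 94.
Baby table (1635^j mod 8719 for j=0..93):
  0:1  1:1635  2:5211  3:1522  4:3555  5:5571  6:5949  7:4930
  8:4194  9:4056  10:5120  11:960  12:180  13:6573  14:5047  15:3671
  16:3413  17:95  18:7102  19:6781  20:5086  21:6403  22:6105  23:7139
  24:6243  25:6075  26:1684  27:6855  28:4010  29:8381  30:5386  31:8639
  32:8704  33:1632  34:306  35:3327  36:7708  37:3625  38:6674  39:4521
  40:6842  41:193  42:1671  43:3038  44:6019  45:6033  46:2766  47:5968
  48:1119  49:7294  50:6817  51:2913  52:2181  53:8583  54:4334  55:6262
  56:2264  57:4784  58:897  59:1803  60:883  61:5070  62:6400  63:1200
  64:225  65:1677  66:4129  67:2409  68:6446  69:6658  70:4518  71:1937
  72:1998  73:5824  74:1092  75:6744  76:5624  77:5414  78:2105  79:6389
  80:653  81:3937  82:2373  83:8619  84:2161  85:2040  86:4742  87:1979
  88:916  89:6711  90:3983  91:7831  92:4193  93:2421
Giant step factor: 1635^(-94) ≡ 1533 (mod 8719).
Scan 3339·1533^i mod 8719 for i = 0, 1, …:
  i=0: 3339   i=1: 634   i=2: 4113   i=3: 1392
  i=4: 6500   i=5: 7402   i=6: 3847   i=7: 3407
  i=8: 250   i=9: 8333     …   i=16: 1058
  i=17: 180
Match at i=17, j=12: n = 17·94 + 12 = 1610.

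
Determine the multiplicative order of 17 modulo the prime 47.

23

The order of 17 must divide p − 1 = 46 = 2 · 23.
Divisors: 1, 2, 23, 46.
Check each in increasing order: 17^1 ≡ 17;  17^2 ≡ 7;  17^23 ≡ 1.
Smallest exponent giving 1 is 23.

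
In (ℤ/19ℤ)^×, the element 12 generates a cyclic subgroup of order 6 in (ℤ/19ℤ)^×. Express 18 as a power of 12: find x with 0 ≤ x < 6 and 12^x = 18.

Successive powers of 12 modulo 19:
  12^0=1  12^1=12  12^2=11  12^3=18
So 12^3 ≡ 18 (mod 19), giving x = 3.

3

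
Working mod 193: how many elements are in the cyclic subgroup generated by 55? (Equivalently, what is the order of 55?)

24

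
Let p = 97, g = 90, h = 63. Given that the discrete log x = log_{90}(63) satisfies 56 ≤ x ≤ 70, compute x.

Compute 90^56 mod 97 = 6, then multiply by 90 repeatedly:
  90^56=6  90^57=55  90^58=3  90^59=76  90^60=50
  90^61=38  90^62=25  90^63=19  90^64=61  90^65=58
  90^66=79  90^67=29  90^68=88  90^69=63
Found 63 at exponent 69.

69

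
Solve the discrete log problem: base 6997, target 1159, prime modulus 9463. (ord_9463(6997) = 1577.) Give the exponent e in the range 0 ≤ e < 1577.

Baby-step giant-step with m = ceil(sqrt(1577)) = 40.
Baby table (6997^j mod 9463 for j=0..39):
  0:1  1:6997  2:5910  3:8423  4:167  5:4550  6:2818  7:6117
  8:8963  9:2810  10:6919  11:8998  12:1667  13:5583  14:987  15:7512
  16:3962  17:4987  18:3958  19:5388  20:8707  21:85  22:8039  23:811
  24:6230  25:4732  26:8230  27:2955  28:8943  29:4815  30:2275  31:1409
  32:7790  33:9213  34:1405  35:8191  36:4499  37:5565  38:7523  39:5225
Giant step factor: 6997^(-40) ≡ 8750 (mod 9463).
Scan 1159·8750^i mod 9463 for i = 0, 1, …:
  i=0: 1159   i=1: 6377   i=2: 4902   i=3: 6184
  i=4: 566   i=5: 3351   i=6: 4876   i=7: 5796
  i=8: 2783   i=9: 2951     …   i=18: 6289
  i=19: 1405
Match at i=19, j=34: e = 19·40 + 34 = 794.

794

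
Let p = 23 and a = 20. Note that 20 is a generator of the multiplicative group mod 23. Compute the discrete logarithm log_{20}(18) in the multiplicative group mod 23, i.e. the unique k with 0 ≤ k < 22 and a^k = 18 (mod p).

Successive powers of 20 modulo 23:
  20^0=1  20^1=20  20^2=9  20^3=19  20^4=12  20^5=10
  20^6=16  20^7=21  20^8=6  20^9=5  20^10=8  20^11=22
  20^12=3  20^13=14  20^14=4  20^15=11  20^16=13  20^17=7
  20^18=2  20^19=17  20^20=18
So 20^20 ≡ 18 (mod 23), giving k = 20.

20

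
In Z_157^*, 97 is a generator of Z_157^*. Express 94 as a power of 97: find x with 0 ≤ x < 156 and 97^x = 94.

103

Baby-step giant-step with m = ceil(sqrt(156)) = 13.
Baby table (97^j mod 157 for j=0..12):
  0:1  1:97  2:146  3:32  4:121  5:119  6:82  7:104
  8:40  9:112  10:31  11:24  12:130
Giant step factor: 97^(-13) ≡ 22 (mod 157).
Scan 94·22^i mod 157 for i = 0, 1, …:
  i=0: 94   i=1: 27   i=2: 123   i=3: 37
  i=4: 29   i=5: 10   i=6: 63   i=7: 130
Match at i=7, j=12: x = 7·13 + 12 = 103.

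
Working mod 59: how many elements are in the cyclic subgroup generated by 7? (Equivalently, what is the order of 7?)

The order of 7 must divide p − 1 = 58 = 2 · 29.
Divisors: 1, 2, 29, 58.
Check each in increasing order: 7^1 ≡ 7;  7^2 ≡ 49;  7^29 ≡ 1.
Smallest exponent giving 1 is 29.

29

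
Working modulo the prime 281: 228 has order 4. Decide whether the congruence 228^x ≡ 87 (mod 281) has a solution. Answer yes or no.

no

⟨228⟩ has order 4; its elements mod 281 are {1, 53, 228, 280}.
87 is not in this set.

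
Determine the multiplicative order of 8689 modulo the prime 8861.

8860

The order of 8689 must divide p − 1 = 8860 = 2^2 · 5 · 443.
Divisors: 1, 2, 4, 5, 10, 20, 443, 886, 1772, 2215, 4430, 8860.
Check each in increasing order: 8689^1 ≡ 8689;  8689^2 ≡ 3001;  8689^4 ≡ 3225;  8689^5 ≡ 3543;  8689^10 ≡ 5673;  8689^20 ≡ 8638;  8689^443 ≡ 6645;  8689^886 ≡ 1662;  8689^1772 ≡ 6473;  8689^2215 ≡ 1791;  8689^4430 ≡ 8860;  8689^8860 ≡ 1.
Smallest exponent giving 1 is 8860.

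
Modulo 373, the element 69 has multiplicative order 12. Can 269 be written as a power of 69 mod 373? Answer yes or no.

⟨69⟩ has order 12; its elements mod 373 are {1, 69, 88, 89, 104, 173, 200, 269, 284, 285, 304, 372}.
269 is in this set.

yes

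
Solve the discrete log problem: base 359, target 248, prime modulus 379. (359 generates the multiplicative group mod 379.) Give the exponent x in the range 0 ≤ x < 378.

Baby-step giant-step with m = ceil(sqrt(378)) = 20.
Baby table (359^j mod 379 for j=0..19):
  0:1  1:359  2:21  3:338  4:62  5:276  6:165  7:111
  8:54  9:57  10:376  11:60  12:316  13:123  14:193  15:309
  16:263  17:46  18:217  19:208
Giant step factor: 359^(-20) ≡ 337 (mod 379).
Scan 248·337^i mod 379 for i = 0, 1, …:
  i=0: 248   i=1: 196   i=2: 106   i=3: 96
  i=4: 137   i=5: 310   i=6: 245   i=7: 322
  i=8: 120   i=9: 266     …   i=15: 58
  i=16: 217
Match at i=16, j=18: x = 16·20 + 18 = 338.

338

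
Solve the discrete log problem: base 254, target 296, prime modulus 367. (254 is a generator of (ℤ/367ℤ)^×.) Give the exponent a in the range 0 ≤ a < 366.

Baby-step giant-step with m = ceil(sqrt(366)) = 20.
Baby table (254^j mod 367 for j=0..19):
  0:1  1:254  2:291  3:147  4:271  5:205  6:323  7:201
  8:41  9:138  10:187  11:155  12:101  13:331  14:31  15:167
  16:213  17:153  18:327  19:116
Giant step factor: 254^(-20) ≡ 60 (mod 367).
Scan 296·60^i mod 367 for i = 0, 1, …:
  i=0: 296   i=1: 144   i=2: 199   i=3: 196
  i=4: 16   i=5: 226   i=6: 348   i=7: 328
  i=8: 229   i=9: 161     …   i=16: 228
  i=17: 101
Match at i=17, j=12: a = 17·20 + 12 = 352.

352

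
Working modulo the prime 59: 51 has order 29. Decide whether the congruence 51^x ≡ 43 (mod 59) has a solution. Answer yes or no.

43 ∈ ⟨51⟩ iff 43^29 ≡ 1 (mod 59), since |⟨51⟩| = 29.
43^29 mod 59 = 58.
Since 58 ≠ 1, 43 does not lie in the subgroup.

no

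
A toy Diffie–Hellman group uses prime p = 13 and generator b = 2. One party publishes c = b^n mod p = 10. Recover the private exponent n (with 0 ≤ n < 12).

10

Successive powers of 2 modulo 13:
  2^0=1  2^1=2  2^2=4  2^3=8  2^4=3  2^5=6
  2^6=12  2^7=11  2^8=9  2^9=5  2^10=10
So 2^10 ≡ 10 (mod 13), giving n = 10.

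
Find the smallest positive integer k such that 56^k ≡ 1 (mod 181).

10

The order of 56 must divide p − 1 = 180 = 2^2 · 3^2 · 5.
Divisors: 1, 2, 3, 4, 5, 6, 9, 10, 12, 15, 18, 20, 30, 36, 45, 60, 90, 180.
Check each in increasing order: 56^1 ≡ 56;  56^2 ≡ 59;  56^3 ≡ 46;  56^4 ≡ 42;  56^5 ≡ 180;  56^6 ≡ 125;  56^9 ≡ 139;  56^10 ≡ 1.
Smallest exponent giving 1 is 10.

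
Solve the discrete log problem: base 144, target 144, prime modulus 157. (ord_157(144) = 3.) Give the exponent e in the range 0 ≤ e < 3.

1

Successive powers of 144 modulo 157:
  144^0=1  144^1=144
So 144^1 ≡ 144 (mod 157), giving e = 1.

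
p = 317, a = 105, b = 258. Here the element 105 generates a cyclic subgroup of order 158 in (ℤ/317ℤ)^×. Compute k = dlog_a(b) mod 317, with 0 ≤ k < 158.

3

Baby-step giant-step with m = ceil(sqrt(158)) = 13.
Baby table (105^j mod 317 for j=0..12):
  0:1  1:105  2:247  3:258  4:145  5:9  6:311  7:4
  8:103  9:37  10:81  11:263  12:36
Giant step factor: 105^(-13) ≡ 66 (mod 317).
Scan 258·66^i mod 317 for i = 0, 1, …:
  i=0: 258
Match at i=0, j=3: k = 0·13 + 3 = 3.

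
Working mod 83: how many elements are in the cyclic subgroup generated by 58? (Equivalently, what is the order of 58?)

82

The order of 58 must divide p − 1 = 82 = 2 · 41.
Divisors: 1, 2, 41, 82.
Check each in increasing order: 58^1 ≡ 58;  58^2 ≡ 44;  58^41 ≡ 82;  58^82 ≡ 1.
Smallest exponent giving 1 is 82.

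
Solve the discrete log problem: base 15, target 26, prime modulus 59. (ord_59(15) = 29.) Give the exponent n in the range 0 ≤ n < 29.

6

Successive powers of 15 modulo 59:
  15^0=1  15^1=15  15^2=48  15^3=12  15^4=3  15^5=45
  15^6=26
So 15^6 ≡ 26 (mod 59), giving n = 6.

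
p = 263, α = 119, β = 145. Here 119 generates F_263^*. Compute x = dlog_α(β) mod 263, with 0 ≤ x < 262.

134

Baby-step giant-step with m = ceil(sqrt(262)) = 17.
Baby table (119^j mod 263 for j=0..16):
  0:1  1:119  2:222  3:118  4:103  5:159  6:248  7:56
  8:89  9:71  10:33  11:245  12:225  13:212  14:243  15:250
  16:31
Giant step factor: 119^(-17) ≡ 188 (mod 263).
Scan 145·188^i mod 263 for i = 0, 1, …:
  i=0: 145   i=1: 171   i=2: 62   i=3: 84
  i=4: 12   i=5: 152   i=6: 172   i=7: 250
Match at i=7, j=15: x = 7·17 + 15 = 134.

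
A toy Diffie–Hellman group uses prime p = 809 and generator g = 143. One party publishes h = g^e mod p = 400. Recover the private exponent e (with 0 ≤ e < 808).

100

Baby-step giant-step with m = ceil(sqrt(808)) = 29.
Baby table (143^j mod 809 for j=0..28):
  0:1  1:143  2:224  3:481  4:18  5:147  6:796  7:568
  8:324  9:219  10:575  11:516  12:169  13:706  14:642  15:389
  16:615  17:573  18:230  19:530  20:553  21:606  22:95  23:641
  24:246  25:391  26:92  27:212  28:383
Giant step factor: 143^(-29) ≡ 536 (mod 809).
Scan 400·536^i mod 809 for i = 0, 1, …:
  i=0: 400   i=1: 15   i=2: 759   i=3: 706
Match at i=3, j=13: e = 3·29 + 13 = 100.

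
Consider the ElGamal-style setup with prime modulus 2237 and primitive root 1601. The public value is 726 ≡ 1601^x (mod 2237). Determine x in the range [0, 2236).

Baby-step giant-step with m = ceil(sqrt(2236)) = 48.
Baby table (1601^j mod 2237 for j=0..47):
  0:1  1:1601  2:1836  3:18  4:1974  5:1730  6:324  7:1977
  8:2059  9:1358  10:2031  11:1270  12:2074  13:766  14:490  15:1540
  16:366  17:2109  18:876  19:2114  20:2170  21:109  22:23  23:1031
  24:1962  25:414  26:662  27:1761  28:741  29:731  30:380  31:2153
  32:1973  33:129  34:725  35:1959  36:85  37:1865  38:1707  39:1530
  40:15  41:1645  42:696  43:270  44:529  45:1343  46:386  47:574
Giant step factor: 1601^(-48) ≡ 2206 (mod 2237).
Scan 726·2206^i mod 2237 for i = 0, 1, …:
  i=0: 726   i=1: 2101   i=2: 1979   i=3: 1287
  i=4: 369   i=5: 1983   i=6: 1163   i=7: 1976
  i=8: 1380   i=9: 1960     …   i=41: 225
  i=42: 1973
Match at i=42, j=32: x = 42·48 + 32 = 2048.

2048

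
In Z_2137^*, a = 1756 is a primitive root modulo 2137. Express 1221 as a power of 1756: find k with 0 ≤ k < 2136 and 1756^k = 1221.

1074

Baby-step giant-step with m = ceil(sqrt(2136)) = 47.
Baby table (1756^j mod 2137 for j=0..46):
  0:1  1:1756  2:1982  3:1356  4:518  5:1383  6:916  7:1472
  8:1199  9:499  10:74  11:1724  12:1352  13:2042  14:2003  15:1903
  16:1537  17:2078  18:1109  19:597  20:1202  21:1493  22:1746  23:1518
  24:769  25:1917  26:477  27:2045  28:860  29:1438  30:1331  31:1495
  32:984  33:1208  34:1344  35:816  36:1106  37:1740  38:1667  39:1699
  40:192  41:1643  42:158  43:1775  44:1154  45:548  46:638
Giant step factor: 1756^(-47) ≡ 186 (mod 2137).
Scan 1221·186^i mod 2137 for i = 0, 1, …:
  i=0: 1221   i=1: 584   i=2: 1774   i=3: 866
  i=4: 801   i=5: 1533   i=6: 917   i=7: 1739
  i=8: 767   i=9: 1620     …   i=21: 1104
  i=22: 192
Match at i=22, j=40: k = 22·47 + 40 = 1074.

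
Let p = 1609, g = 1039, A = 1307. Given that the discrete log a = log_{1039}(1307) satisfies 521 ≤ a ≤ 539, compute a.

524

Compute 1039^521 mod 1609 = 598, then multiply by 1039 repeatedly:
  1039^521=598  1039^522=248  1039^523=232  1039^524=1307
Found 1307 at exponent 524.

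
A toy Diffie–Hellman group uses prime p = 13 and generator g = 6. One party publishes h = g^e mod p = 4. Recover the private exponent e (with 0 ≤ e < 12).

Successive powers of 6 modulo 13:
  6^0=1  6^1=6  6^2=10  6^3=8  6^4=9  6^5=2
  6^6=12  6^7=7  6^8=3  6^9=5  6^10=4
So 6^10 ≡ 4 (mod 13), giving e = 10.

10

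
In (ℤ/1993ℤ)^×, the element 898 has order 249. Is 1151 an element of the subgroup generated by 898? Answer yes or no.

yes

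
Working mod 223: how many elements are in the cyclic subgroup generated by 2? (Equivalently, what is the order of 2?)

The order of 2 must divide p − 1 = 222 = 2 · 3 · 37.
Divisors: 1, 2, 3, 6, 37, 74, 111, 222.
Check each in increasing order: 2^1 ≡ 2;  2^2 ≡ 4;  2^3 ≡ 8;  2^6 ≡ 64;  2^37 ≡ 1.
Smallest exponent giving 1 is 37.

37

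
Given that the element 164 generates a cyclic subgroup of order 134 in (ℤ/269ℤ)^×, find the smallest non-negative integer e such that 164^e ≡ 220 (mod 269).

Baby-step giant-step with m = ceil(sqrt(134)) = 12.
Baby table (164^j mod 269 for j=0..11):
  0:1  1:164  2:265  3:151  4:16  5:203  6:205  7:264
  8:256  9:20  10:52  11:189
Giant step factor: 164^(-12) ≡ 172 (mod 269).
Scan 220·172^i mod 269 for i = 0, 1, …:
  i=0: 220   i=1: 180   i=2: 25   i=3: 265
Match at i=3, j=2: e = 3·12 + 2 = 38.

38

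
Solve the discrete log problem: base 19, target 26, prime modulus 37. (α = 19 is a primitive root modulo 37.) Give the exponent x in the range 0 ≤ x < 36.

24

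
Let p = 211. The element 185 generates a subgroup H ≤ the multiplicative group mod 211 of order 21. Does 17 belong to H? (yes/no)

⟨185⟩ has order 21; its elements mod 211 are {1, 14, 34, 43, 54, 58, 73, 101, 117, 123, 144, 148, 161, 171, 173, 178, 179, 180, 185, 196, 199}.
17 is not in this set.

no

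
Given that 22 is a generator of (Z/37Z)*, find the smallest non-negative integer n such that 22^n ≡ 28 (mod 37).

22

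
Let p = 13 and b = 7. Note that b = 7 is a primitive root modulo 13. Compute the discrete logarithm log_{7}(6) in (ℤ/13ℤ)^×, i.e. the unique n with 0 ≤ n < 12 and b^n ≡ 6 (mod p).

7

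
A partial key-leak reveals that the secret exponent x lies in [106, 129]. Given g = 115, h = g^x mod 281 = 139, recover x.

119

Compute 115^106 mod 281 = 125, then multiply by 115 repeatedly:
  115^106=125  115^107=44  115^108=2  115^109=230  115^110=36
  115^111=206  115^112=86  115^113=55  115^114=143  115^115=147
  115^116=45  115^117=117  115^118=248  115^119=139
Found 139 at exponent 119.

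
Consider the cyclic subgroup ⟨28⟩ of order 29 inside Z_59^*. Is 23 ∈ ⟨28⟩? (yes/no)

23 ∈ ⟨28⟩ iff 23^29 ≡ 1 (mod 59), since |⟨28⟩| = 29.
23^29 mod 59 = 58.
Since 58 ≠ 1, 23 does not lie in the subgroup.

no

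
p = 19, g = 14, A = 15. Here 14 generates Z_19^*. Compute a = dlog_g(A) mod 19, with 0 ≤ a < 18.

17

Successive powers of 14 modulo 19:
  14^0=1  14^1=14  14^2=6  14^3=8  14^4=17  14^5=10
  14^6=7  14^7=3  14^8=4  14^9=18  14^10=5  14^11=13
  14^12=11  14^13=2  14^14=9  14^15=12  14^16=16  14^17=15
So 14^17 ≡ 15 (mod 19), giving a = 17.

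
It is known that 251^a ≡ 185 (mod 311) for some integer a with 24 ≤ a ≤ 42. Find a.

25

Compute 251^24 mod 311 = 282, then multiply by 251 repeatedly:
  251^24=282  251^25=185
Found 185 at exponent 25.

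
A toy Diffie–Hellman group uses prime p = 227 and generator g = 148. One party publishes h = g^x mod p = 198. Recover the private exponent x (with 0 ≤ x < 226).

33

Baby-step giant-step with m = ceil(sqrt(226)) = 16.
Baby table (148^j mod 227 for j=0..15):
  0:1  1:148  2:112  3:5  4:59  5:106  6:25  7:68
  8:76  9:125  10:113  11:153  12:171  13:111  14:84  15:174
Giant step factor: 148^(-16) ≡ 9 (mod 227).
Scan 198·9^i mod 227 for i = 0, 1, …:
  i=0: 198   i=1: 193   i=2: 148
Match at i=2, j=1: x = 2·16 + 1 = 33.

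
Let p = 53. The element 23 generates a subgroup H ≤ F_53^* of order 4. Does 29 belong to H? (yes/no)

no

29 ∈ ⟨23⟩ iff 29^4 ≡ 1 (mod 53), since |⟨23⟩| = 4.
29^4 mod 53 = 49.
Since 49 ≠ 1, 29 does not lie in the subgroup.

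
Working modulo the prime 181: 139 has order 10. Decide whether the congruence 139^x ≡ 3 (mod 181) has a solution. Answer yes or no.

no

⟨139⟩ has order 10; its elements mod 181 are {1, 42, 46, 56, 59, 122, 125, 135, 139, 180}.
3 is not in this set.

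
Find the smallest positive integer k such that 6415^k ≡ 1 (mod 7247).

3623

The order of 6415 must divide p − 1 = 7246 = 2 · 3623.
Divisors: 1, 2, 3623, 7246.
Check each in increasing order: 6415^1 ≡ 6415;  6415^2 ≡ 3759;  6415^3623 ≡ 1.
Smallest exponent giving 1 is 3623.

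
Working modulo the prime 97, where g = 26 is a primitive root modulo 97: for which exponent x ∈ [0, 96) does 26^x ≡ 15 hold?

37

Baby-step giant-step with m = ceil(sqrt(96)) = 10.
Baby table (26^j mod 97 for j=0..9):
  0:1  1:26  2:94  3:19  4:9  5:40  6:70  7:74
  8:81  9:69
Giant step factor: 26^(-10) ≡ 95 (mod 97).
Scan 15·95^i mod 97 for i = 0, 1, …:
  i=0: 15   i=1: 67   i=2: 60   i=3: 74
Match at i=3, j=7: x = 3·10 + 7 = 37.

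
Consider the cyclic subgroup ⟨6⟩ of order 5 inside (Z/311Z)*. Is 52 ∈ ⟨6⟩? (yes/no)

⟨6⟩ has order 5; its elements mod 311 are {1, 6, 36, 52, 216}.
52 is in this set.

yes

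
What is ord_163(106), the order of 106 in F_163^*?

162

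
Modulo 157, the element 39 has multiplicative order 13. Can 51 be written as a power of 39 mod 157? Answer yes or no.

no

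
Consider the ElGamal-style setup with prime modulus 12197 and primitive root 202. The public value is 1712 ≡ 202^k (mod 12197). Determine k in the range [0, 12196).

Baby-step giant-step with m = ceil(sqrt(12196)) = 111.
Baby table (202^j mod 12197 for j=0..110):
  0:1  1:202  2:4213  3:9433  4:2734  5:3403  6:4374  7:5364
  8:10192  9:9688  10:5456  11:4382  12:6980  13:7305  14:11970  15:2934
  16:7212  17:5381  18:1429  19:8127  20:7256  21:2072  22:3846  23:8481
  24:5582  25:5440  26:1150  27:557  28:2741  29:4817  30:9471  31:10410
  32:4936  33:9115  34:11680  35:5339  36:5142  37:1939  38:1374  39:9214
  40:7284  41:7728  42:12037  43:4271  44:8952  45:3148  46:1652  47:4385
  48:7586  49:7747  50:3678  51:11136  52:5224  53:6306  54:5324  55:2112
  56:11926  57:6243  58:4795  59:5027  60:3103  61:4759  62:9952  63:9996
  64:6687  65:9104  66:9458  67:7784  68:11152  69:8456  70:532  71:9888
  72:9265  73:5389  74:3045  75:5240  76:9538  77:11747  78:6676  79:6882
  80:11903  81:1597  82:5472  83:7614  84:1206  85:11869  86:6926  87:8594
  88:4014  89:5826  90:5940  91:4574  92:9173  93:11199  94:5753  95:3391
  96:1950  97:3596  98:6769  99:1274  100:1211  101:682  102:3597  103:6971
  104:5487  105:10644  106:3416  107:7000  108:11345  109:10851  110:8639
Giant step factor: 202^(-111) ≡ 10785 (mod 12197).
Scan 1712·10785^i mod 12197 for i = 0, 1, …:
  i=0: 1712   i=1: 9859   i=2: 8066   i=3: 2806
  i=4: 1953   i=5: 11083   i=6: 11752   i=7: 6293
  i=8: 5897   i=9: 3987     …   i=95: 10008
  i=96: 5027
Match at i=96, j=59: k = 96·111 + 59 = 10715.

10715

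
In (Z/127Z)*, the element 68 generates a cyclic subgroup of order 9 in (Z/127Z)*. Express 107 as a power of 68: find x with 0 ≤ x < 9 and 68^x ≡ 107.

3

Successive powers of 68 modulo 127:
  68^0=1  68^1=68  68^2=52  68^3=107
So 68^3 ≡ 107 (mod 127), giving x = 3.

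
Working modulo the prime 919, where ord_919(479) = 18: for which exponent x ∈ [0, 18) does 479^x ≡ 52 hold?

Successive powers of 479 modulo 919:
  479^0=1  479^1=479  479^2=610  479^3=867  479^4=824  479^5=445
  479^6=866  479^7=345  479^8=754  479^9=918  479^10=440  479^11=309
  479^12=52
So 479^12 ≡ 52 (mod 919), giving x = 12.

12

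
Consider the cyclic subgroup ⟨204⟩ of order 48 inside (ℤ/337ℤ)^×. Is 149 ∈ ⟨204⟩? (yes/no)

149 ∈ ⟨204⟩ iff 149^48 ≡ 1 (mod 337), since |⟨204⟩| = 48.
149^48 mod 337 = 8.
Since 8 ≠ 1, 149 does not lie in the subgroup.

no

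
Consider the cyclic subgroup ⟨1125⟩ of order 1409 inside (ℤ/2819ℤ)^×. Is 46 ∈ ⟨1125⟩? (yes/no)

yes

46 ∈ ⟨1125⟩ iff 46^1409 ≡ 1 (mod 2819), since |⟨1125⟩| = 1409.
46^1409 mod 2819 = 1.
Since 1 = 1, 46 lies in the subgroup.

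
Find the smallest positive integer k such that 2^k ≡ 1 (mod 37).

36

The order of 2 must divide p − 1 = 36 = 2^2 · 3^2.
Divisors: 1, 2, 3, 4, 6, 9, 12, 18, 36.
Check each in increasing order: 2^1 ≡ 2;  2^2 ≡ 4;  2^3 ≡ 8;  2^4 ≡ 16;  2^6 ≡ 27;  2^9 ≡ 31;  2^12 ≡ 26;  2^18 ≡ 36;  2^36 ≡ 1.
Smallest exponent giving 1 is 36.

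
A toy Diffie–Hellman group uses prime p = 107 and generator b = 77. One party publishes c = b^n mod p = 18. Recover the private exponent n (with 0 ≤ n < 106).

Baby-step giant-step with m = ceil(sqrt(106)) = 11.
Baby table (77^j mod 107 for j=0..10):
  0:1  1:77  2:44  3:71  4:10  5:21  6:12  7:68
  8:100  9:103  10:13
Giant step factor: 77^(-11) ≡ 31 (mod 107).
Scan 18·31^i mod 107 for i = 0, 1, …:
  i=0: 18   i=1: 23   i=2: 71
Match at i=2, j=3: n = 2·11 + 3 = 25.

25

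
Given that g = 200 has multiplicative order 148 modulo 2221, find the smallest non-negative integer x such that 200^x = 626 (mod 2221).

Baby-step giant-step with m = ceil(sqrt(148)) = 13.
Baby table (200^j mod 2221 for j=0..12):
  0:1  1:200  2:22  3:2179  4:484  5:1297  6:1764  7:1882
  8:1051  9:1426  10:912  11:278  12:75
Giant step factor: 200^(-13) ≡ 1750 (mod 2221).
Scan 626·1750^i mod 2221 for i = 0, 1, …:
  i=0: 626   i=1: 547   i=2: 2220   i=3: 471
  i=4: 259   i=5: 166   i=6: 1770   i=7: 1426
Match at i=7, j=9: x = 7·13 + 9 = 100.

100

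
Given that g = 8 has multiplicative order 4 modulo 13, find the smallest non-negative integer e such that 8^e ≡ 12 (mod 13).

2

Successive powers of 8 modulo 13:
  8^0=1  8^1=8  8^2=12
So 8^2 ≡ 12 (mod 13), giving e = 2.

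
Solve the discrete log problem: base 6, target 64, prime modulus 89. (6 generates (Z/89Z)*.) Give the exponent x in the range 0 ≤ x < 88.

16

Successive powers of 6 modulo 89:
  6^0=1  6^1=6  6^2=36  6^3=38  6^4=50  6^5=33
  6^6=20  6^7=31  6^8=8  6^9=48  6^10=21  6^11=37
  6^12=44  6^13=86  6^14=71  6^15=70  6^16=64
So 6^16 ≡ 64 (mod 89), giving x = 16.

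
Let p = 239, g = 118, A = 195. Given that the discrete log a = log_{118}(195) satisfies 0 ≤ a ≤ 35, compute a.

Compute 118^0 mod 239 = 1, then multiply by 118 repeatedly:
  118^0=1  118^1=118  118^2=62  118^3=146  118^4=20
  118^5=209  118^6=45  118^7=52  118^8=161  118^9=117
  118^10=183  118^11=84  118^12=113  118^13=189  118^14=75
  118^15=7  118^16=109  118^17=195
Found 195 at exponent 17.

17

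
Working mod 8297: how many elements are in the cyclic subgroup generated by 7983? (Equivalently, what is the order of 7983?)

8296

The order of 7983 must divide p − 1 = 8296 = 2^3 · 17 · 61.
Divisors: 1, 2, 4, 8, 17, 34, 61, 68, 122, 136, 244, 488, 1037, 2074, 4148, 8296.
Check each in increasing order: 7983^1 ≡ 7983;  7983^2 ≡ 7329;  7983^4 ≡ 7760;  7983^8 ≡ 6271;  7983^17 ≡ 4310;  7983^34 ≡ 7414;  7983^61 ≡ 2651;  7983^68 ≡ 8068;  7983^122 ≡ 242;  7983^136 ≡ 2659;  7983^244 ≡ 485;  7983^488 ≡ 2909;  7983^1037 ≡ 3658;  7983^2074 ≡ 6200;  7983^4148 ≡ 8296;  7983^8296 ≡ 1.
Smallest exponent giving 1 is 8296.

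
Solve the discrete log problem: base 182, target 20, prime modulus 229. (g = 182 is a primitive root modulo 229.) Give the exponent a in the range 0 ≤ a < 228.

Baby-step giant-step with m = ceil(sqrt(228)) = 16.
Baby table (182^j mod 229 for j=0..15):
  0:1  1:182  2:148  3:143  4:149  5:96  6:68  7:10
  8:217  9:106  10:56  11:116  12:44  13:222  14:100  15:109
Giant step factor: 182^(-16) ≡ 132 (mod 229).
Scan 20·132^i mod 229 for i = 0, 1, …:
  i=0: 20   i=1: 121   i=2: 171   i=3: 130
  i=4: 214   i=5: 81   i=6: 158   i=7: 17
  i=8: 183   i=9: 111   i=10: 225   i=11: 159
  i=12: 149
Match at i=12, j=4: a = 12·16 + 4 = 196.

196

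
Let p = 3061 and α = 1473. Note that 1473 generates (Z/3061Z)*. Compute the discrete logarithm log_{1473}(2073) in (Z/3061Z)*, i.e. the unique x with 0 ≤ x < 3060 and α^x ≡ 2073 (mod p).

620

Baby-step giant-step with m = ceil(sqrt(3060)) = 56.
Baby table (1473^j mod 3061 for j=0..55):
  0:1  1:1473  2:2541  3:2351  4:1032  5:1880  6:2096  7:1920
  8:2857  9:2547  10:2006  11:973  12:681  13:2166  14:956  15:128
  16:1823  17:782  18:950  19:473  20:1882  21:1981  22:880  23:1437
  24:1550  25:2705  26:2104  27:1460  28:1758  29:2989  30:1079  31:708
  32:2144  33:2221  34:2385  35:2138  36:2566  37:2444  38:276  39:2496
  40:347  41:3005  42:159  43:1571  44:3028  45:367  46:1855  47:2003
  48:2676  49:2241  50:1235  51:921  52:610  53:1657  54:1144  55:1562
Giant step factor: 1473^(-56) ≡ 477 (mod 3061).
Scan 2073·477^i mod 3061 for i = 0, 1, …:
  i=0: 2073   i=1: 118   i=2: 1188   i=3: 391
  i=4: 2847   i=5: 1996   i=6: 121   i=7: 2619
  i=8: 375   i=9: 1337   i=10: 1061   i=11: 1032
Match at i=11, j=4: x = 11·56 + 4 = 620.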